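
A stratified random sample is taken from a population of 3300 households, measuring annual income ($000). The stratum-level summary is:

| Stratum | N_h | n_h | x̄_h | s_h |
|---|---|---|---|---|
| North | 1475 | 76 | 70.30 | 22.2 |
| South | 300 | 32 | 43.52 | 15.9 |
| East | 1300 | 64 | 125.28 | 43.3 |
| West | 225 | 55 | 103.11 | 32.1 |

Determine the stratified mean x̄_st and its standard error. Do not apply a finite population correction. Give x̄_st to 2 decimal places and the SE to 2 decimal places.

x̄_st = Σ W_h x̄_h = (1475·70.30 + 300·43.52 + 1300·125.28 + 225·103.11)/3300 = 91.76129
V̂(x̄_st) = Σ W_h² s_h²/n_h, with W_h = N_h/N and N = 3300:
  stratum North: (1475/3300)²·22.2²/76 = 1.29553
  stratum South: (300/3300)²·15.9²/32 = 0.0652918
  stratum East: (1300/3300)²·43.3²/64 = 4.54626
  stratum West: (225/3300)²·32.1²/55 = 0.0870933
V̂(x̄_st) = 5.99418
SE(x̄_st) = √5.99418 = 2.4483

x̄_st ≈ 91.76, SE ≈ 2.45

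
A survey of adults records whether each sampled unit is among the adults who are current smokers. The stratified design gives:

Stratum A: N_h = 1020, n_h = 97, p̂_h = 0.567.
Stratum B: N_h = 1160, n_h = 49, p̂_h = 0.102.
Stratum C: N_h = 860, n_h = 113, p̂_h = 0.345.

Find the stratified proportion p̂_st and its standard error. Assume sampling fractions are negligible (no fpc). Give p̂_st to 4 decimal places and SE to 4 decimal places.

N = 3040; stratum weights W_h = N_h/N.
p̂_st = Σ W_h p̂_h = (1020·0.567 + 1160·0.102 + 860·0.345)/3040 = 0.32676
V̂(p̂_st) = Σ W_h² p̂_h(1−p̂_h)/(n_h−1):
  stratum A: (1020/3040)²·0.567·0.433/96 = 0.000287907
  stratum B: (1160/3040)²·0.102·0.898/48 = 0.000277846
  stratum C: (860/3040)²·0.345·0.655/112 = 0.00016147
V̂(p̂_st) = 0.000727224; SE = √V̂ = 0.0269671

p̂_st ≈ 0.3268, SE ≈ 0.0270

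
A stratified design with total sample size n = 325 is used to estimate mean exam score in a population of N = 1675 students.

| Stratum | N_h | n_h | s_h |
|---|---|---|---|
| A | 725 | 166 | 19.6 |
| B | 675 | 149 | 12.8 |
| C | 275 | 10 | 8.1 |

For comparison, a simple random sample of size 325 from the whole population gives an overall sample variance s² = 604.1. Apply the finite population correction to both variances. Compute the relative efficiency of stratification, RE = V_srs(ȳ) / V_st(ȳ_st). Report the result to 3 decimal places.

RE ≈ 2.327

V̂(ȳ_st) = Σ W_h² (1 − n_h/N_h) s_h²/n_h, with W_h = N_h/N and N = 1675:
  stratum A: (725/1675)²·(1 − 166/725)·19.6²/166 = 0.334291
  stratum B: (675/1675)²·(1 − 149/675)·12.8²/149 = 0.139153
  stratum C: (275/1675)²·(1 − 10/275)·8.1²/10 = 0.170419
V_st = 0.643863
V_srs = (1 − 325/1675)·604.1/325 = 1.49811
Relative efficiency = V_srs / V_st = 1.49811/0.643863 = 2.3268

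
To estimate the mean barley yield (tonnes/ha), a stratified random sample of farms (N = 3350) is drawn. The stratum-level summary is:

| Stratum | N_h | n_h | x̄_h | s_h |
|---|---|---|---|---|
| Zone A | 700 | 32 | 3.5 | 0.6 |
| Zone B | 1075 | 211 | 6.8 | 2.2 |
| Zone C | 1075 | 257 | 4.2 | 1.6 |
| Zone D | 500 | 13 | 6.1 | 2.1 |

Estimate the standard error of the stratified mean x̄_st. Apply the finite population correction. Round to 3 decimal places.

V̂(x̄_st) = Σ W_h² (1 − n_h/N_h) s_h²/n_h, with W_h = N_h/N and N = 3350:
  stratum Zone A: (700/3350)²·(1 − 32/700)·0.6²/32 = 0.000468746
  stratum Zone B: (1075/3350)²·(1 − 211/1075)·2.2²/211 = 0.00189843
  stratum Zone C: (1075/3350)²·(1 − 257/1075)·1.6²/257 = 0.000780511
  stratum Zone D: (500/3350)²·(1 − 13/500)·2.1²/13 = 0.00736045
V̂(x̄_st) = 0.0105081
SE(x̄_st) = √0.0105081 = 0.102509

SE(x̄_st) ≈ 0.103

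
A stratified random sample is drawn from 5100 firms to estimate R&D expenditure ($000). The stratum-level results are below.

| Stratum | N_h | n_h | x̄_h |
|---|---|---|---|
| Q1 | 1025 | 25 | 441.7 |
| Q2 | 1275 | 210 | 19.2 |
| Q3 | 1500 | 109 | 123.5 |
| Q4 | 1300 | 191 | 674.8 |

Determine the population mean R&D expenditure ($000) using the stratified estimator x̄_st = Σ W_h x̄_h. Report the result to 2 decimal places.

N = Σ N_h = 5100. Stratum weights W_h = N_h/N.
x̄_st = (1025·441.7 + 1275·19.2 + 1500·123.5 + 1300·674.8) / 5100 = 301.9044

x̄_st ≈ 301.90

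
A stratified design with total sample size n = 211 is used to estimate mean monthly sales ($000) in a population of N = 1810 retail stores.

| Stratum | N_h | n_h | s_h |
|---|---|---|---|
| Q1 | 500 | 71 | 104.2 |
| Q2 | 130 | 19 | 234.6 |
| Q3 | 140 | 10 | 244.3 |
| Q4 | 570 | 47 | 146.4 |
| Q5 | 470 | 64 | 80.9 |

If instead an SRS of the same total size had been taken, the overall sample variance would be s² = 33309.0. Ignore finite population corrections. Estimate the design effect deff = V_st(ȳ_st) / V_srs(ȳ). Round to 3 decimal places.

V̂(ȳ_st) = Σ W_h² s_h²/n_h, with W_h = N_h/N and N = 1810:
  stratum Q1: (500/1810)²·104.2²/71 = 11.6697
  stratum Q2: (130/1810)²·234.6²/19 = 14.9428
  stratum Q3: (140/1810)²·244.3²/10 = 35.7064
  stratum Q4: (570/1810)²·146.4²/47 = 45.2248
  stratum Q5: (470/1810)²·80.9²/64 = 6.89534
V_st = 114.439
V_srs = s²/n = 33309.0/211 = 157.863
deff = V_st / V_srs = 114.439/157.863 = 0.7249

deff ≈ 0.725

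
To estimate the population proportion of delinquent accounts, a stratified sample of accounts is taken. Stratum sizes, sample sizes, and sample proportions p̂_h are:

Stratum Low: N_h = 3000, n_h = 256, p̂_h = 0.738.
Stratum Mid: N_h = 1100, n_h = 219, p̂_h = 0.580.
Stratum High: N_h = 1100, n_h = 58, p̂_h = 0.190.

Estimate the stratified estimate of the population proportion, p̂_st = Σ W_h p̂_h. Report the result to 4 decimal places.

N = 5200; stratum weights W_h = N_h/N.
p̂_st = Σ W_h p̂_h = (3000·0.738 + 1100·0.580 + 1100·0.190)/5200 = 0.58865

p̂_st ≈ 0.5887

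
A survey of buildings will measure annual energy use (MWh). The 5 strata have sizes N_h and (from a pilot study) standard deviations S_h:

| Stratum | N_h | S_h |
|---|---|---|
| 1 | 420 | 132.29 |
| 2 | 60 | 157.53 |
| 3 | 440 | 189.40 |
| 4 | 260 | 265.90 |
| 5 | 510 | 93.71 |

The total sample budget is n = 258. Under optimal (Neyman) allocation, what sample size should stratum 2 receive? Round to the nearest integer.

Neyman allocation: n_h = n · N_h S_h / Σ N_i S_i, with n = 258.
  stratum 1: N_h·S_h = 420·132.29 = 55561.80
  stratum 2: N_h·S_h = 60·157.53 = 9451.80
  stratum 3: N_h·S_h = 440·189.40 = 83336.00
  stratum 4: N_h·S_h = 260·265.90 = 69134.00
  stratum 5: N_h·S_h = 510·93.71 = 47792.10
Σ N_h S_h = 265275.70
n for stratum 2 = 258·9451.80/265275.70 = 9.193 → 9

9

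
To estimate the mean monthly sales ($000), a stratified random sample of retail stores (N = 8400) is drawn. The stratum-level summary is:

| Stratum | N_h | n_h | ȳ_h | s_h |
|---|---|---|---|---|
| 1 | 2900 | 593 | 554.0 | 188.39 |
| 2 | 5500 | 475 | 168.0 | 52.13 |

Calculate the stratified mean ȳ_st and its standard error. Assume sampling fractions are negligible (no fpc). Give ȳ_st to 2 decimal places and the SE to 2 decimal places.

ȳ_st = Σ W_h ȳ_h = (2900·554.0 + 5500·168.0)/8400 = 301.26190
V̂(ȳ_st) = Σ W_h² s_h²/n_h, with W_h = N_h/N and N = 8400:
  stratum 1: (2900/8400)²·188.39²/593 = 7.13343
  stratum 2: (5500/8400)²·52.13²/475 = 2.45272
V̂(ȳ_st) = 9.58615
SE(ȳ_st) = √9.58615 = 3.09615

ȳ_st ≈ 301.26, SE ≈ 3.10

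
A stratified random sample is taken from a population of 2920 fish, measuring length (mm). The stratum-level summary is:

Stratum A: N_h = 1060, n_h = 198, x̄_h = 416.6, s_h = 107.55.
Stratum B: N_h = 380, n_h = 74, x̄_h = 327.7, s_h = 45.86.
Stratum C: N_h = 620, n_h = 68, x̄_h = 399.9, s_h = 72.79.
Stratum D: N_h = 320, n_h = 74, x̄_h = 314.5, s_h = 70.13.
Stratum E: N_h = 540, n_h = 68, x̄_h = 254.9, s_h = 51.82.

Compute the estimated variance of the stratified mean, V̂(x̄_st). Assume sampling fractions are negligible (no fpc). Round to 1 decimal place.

V̂(x̄_st) ≈ 13.8

V̂(x̄_st) = Σ W_h² s_h²/n_h, with W_h = N_h/N and N = 2920:
  stratum A: (1060/2920)²·107.55²/198 = 7.69842
  stratum B: (380/2920)²·45.86²/74 = 0.481324
  stratum C: (620/2920)²·72.79²/68 = 3.51279
  stratum D: (320/2920)²·70.13²/74 = 0.798197
  stratum E: (540/2920)²·51.82²/68 = 1.35054
V̂(x̄_st) = 13.8413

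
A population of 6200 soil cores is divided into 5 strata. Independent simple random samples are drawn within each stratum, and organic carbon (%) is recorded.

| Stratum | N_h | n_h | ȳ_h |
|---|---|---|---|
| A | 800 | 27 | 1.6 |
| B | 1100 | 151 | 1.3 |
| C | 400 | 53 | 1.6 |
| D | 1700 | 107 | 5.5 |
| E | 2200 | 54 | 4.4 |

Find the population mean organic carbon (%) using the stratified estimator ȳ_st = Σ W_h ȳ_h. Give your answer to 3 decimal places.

N = Σ N_h = 6200. Stratum weights W_h = N_h/N.
ȳ_st = (800·1.6 + 1100·1.3 + 400·1.6 + 1700·5.5 + 2200·4.4) / 6200 = 3.60968

ȳ_st ≈ 3.610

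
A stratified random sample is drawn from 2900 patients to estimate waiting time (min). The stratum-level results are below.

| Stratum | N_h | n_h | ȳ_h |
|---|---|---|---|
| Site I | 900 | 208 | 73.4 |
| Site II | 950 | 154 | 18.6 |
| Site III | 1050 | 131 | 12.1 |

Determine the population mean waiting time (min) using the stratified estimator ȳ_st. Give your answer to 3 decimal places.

N = Σ N_h = 2900. Stratum weights W_h = N_h/N.
ȳ_st = (900·73.4 + 950·18.6 + 1050·12.1) / 2900 = 33.25345

ȳ_st ≈ 33.253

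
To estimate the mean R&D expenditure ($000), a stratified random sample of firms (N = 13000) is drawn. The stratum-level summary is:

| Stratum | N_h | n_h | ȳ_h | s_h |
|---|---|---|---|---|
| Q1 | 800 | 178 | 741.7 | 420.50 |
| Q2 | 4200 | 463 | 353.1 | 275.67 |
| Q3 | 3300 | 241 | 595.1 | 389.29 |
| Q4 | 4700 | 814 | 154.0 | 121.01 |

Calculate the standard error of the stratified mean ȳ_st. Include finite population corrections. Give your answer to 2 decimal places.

V̂(ȳ_st) = Σ W_h² (1 − n_h/N_h) s_h²/n_h, with W_h = N_h/N and N = 13000:
  stratum Q1: (800/13000)²·(1 − 178/800)·420.50²/178 = 2.92486
  stratum Q2: (4200/13000)²·(1 − 463/4200)·275.67²/463 = 15.2435
  stratum Q3: (3300/13000)²·(1 − 241/3300)·389.29²/241 = 37.5609
  stratum Q4: (4700/13000)²·(1 − 814/4700)·121.01²/814 = 1.94416
V̂(ȳ_st) = 57.6734
SE(ȳ_st) = √57.6734 = 7.5943

SE(ȳ_st) ≈ 7.59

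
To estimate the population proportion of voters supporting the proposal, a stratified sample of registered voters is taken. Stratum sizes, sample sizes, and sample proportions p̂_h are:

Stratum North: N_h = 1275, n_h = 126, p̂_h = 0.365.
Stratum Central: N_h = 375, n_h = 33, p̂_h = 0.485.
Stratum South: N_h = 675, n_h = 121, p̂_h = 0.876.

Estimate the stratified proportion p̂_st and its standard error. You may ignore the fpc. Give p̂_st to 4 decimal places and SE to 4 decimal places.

N = 2325; stratum weights W_h = N_h/N.
p̂_st = Σ W_h p̂_h = (1275·0.365 + 375·0.485 + 675·0.876)/2325 = 0.53271
V̂(p̂_st) = Σ W_h² p̂_h(1−p̂_h)/(n_h−1):
  stratum North: (1275/2325)²·0.365·0.635/125 = 0.000557611
  stratum Central: (375/2325)²·0.485·0.515/32 = 0.000203056
  stratum South: (675/2325)²·0.876·0.124/120 = 7.62968e-05
V̂(p̂_st) = 0.000836963; SE = √V̂ = 0.0289303

p̂_st ≈ 0.5327, SE ≈ 0.0289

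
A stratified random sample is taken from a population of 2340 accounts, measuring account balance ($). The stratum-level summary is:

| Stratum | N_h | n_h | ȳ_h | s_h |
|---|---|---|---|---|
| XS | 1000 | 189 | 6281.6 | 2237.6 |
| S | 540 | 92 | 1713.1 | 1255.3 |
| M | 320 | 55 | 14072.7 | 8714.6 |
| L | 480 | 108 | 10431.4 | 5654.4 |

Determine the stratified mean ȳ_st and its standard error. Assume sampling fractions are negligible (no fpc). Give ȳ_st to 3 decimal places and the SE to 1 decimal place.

ȳ_st = Σ W_h ȳ_h = (1000·6281.6 + 540·1713.1 + 320·14072.7 + 480·10431.4)/2340 = 7144.02137
V̂(ȳ_st) = Σ W_h² s_h²/n_h, with W_h = N_h/N and N = 2340:
  stratum XS: (1000/2340)²·2237.6²/189 = 4838.06
  stratum S: (540/2340)²·1255.3²/92 = 912.143
  stratum M: (320/2340)²·8714.6²/55 = 25822.6
  stratum L: (480/2340)²·5654.4²/108 = 12456.6
V̂(ȳ_st) = 44029.5
SE(ȳ_st) = √44029.5 = 209.832

ȳ_st ≈ 7144.021, SE ≈ 209.8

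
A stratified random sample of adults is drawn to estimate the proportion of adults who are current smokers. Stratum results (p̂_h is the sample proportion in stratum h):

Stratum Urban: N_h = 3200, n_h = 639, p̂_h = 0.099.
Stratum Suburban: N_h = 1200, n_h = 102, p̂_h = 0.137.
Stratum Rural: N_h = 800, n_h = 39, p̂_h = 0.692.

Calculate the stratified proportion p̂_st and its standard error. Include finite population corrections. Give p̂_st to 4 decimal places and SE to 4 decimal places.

N = 5200; stratum weights W_h = N_h/N.
p̂_st = Σ W_h p̂_h = (3200·0.099 + 1200·0.137 + 800·0.692)/5200 = 0.19900
V̂(p̂_st) = Σ W_h² (1 − n_h/N_h) p̂_h(1−p̂_h)/(n_h−1):
  stratum Urban: (3200/5200)²·(1 − 639/3200)·0.099·0.901/638 = 4.23733e-05
  stratum Suburban: (1200/5200)²·(1 − 102/1200)·0.137·0.863/101 = 5.7041e-05
  stratum Rural: (800/5200)²·(1 − 39/800)·0.692·0.308/38 = 0.000126282
V̂(p̂_st) = 0.000225696; SE = √V̂ = 0.0150232

p̂_st ≈ 0.1990, SE ≈ 0.0150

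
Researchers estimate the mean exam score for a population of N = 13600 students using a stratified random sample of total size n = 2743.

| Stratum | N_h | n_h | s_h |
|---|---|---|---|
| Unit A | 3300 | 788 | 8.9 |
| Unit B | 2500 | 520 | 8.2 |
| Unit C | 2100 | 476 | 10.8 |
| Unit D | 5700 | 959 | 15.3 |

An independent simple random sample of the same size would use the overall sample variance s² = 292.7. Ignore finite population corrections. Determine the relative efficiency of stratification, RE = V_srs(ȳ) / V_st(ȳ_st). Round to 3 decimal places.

RE ≈ 1.808

V̂(ȳ_st) = Σ W_h² s_h²/n_h, with W_h = N_h/N and N = 13600:
  stratum Unit A: (3300/13600)²·8.9²/788 = 0.00591839
  stratum Unit B: (2500/13600)²·8.2²/520 = 0.00436945
  stratum Unit C: (2100/13600)²·10.8²/476 = 0.00584254
  stratum Unit D: (5700/13600)²·15.3²/959 = 0.0428782
V_st = 0.0590085
V_srs = s²/n = 292.7/2743 = 0.106708
Relative efficiency = V_srs / V_st = 0.106708/0.0590085 = 1.8083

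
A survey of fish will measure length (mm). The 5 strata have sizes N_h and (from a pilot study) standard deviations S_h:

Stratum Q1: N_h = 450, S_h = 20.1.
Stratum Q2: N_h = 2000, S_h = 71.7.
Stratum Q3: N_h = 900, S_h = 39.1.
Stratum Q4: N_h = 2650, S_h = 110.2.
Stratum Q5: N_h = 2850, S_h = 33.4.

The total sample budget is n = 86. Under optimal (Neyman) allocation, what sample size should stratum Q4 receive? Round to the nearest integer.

44

Neyman allocation: n_h = n · N_h S_h / Σ N_i S_i, with n = 86.
  stratum Q1: N_h·S_h = 450·20.1 = 9045.00
  stratum Q2: N_h·S_h = 2000·71.7 = 143400.00
  stratum Q3: N_h·S_h = 900·39.1 = 35190.00
  stratum Q4: N_h·S_h = 2650·110.2 = 292030.00
  stratum Q5: N_h·S_h = 2850·33.4 = 95190.00
Σ N_h S_h = 574855.00
n for stratum Q4 = 86·292030.00/574855.00 = 43.689 → 44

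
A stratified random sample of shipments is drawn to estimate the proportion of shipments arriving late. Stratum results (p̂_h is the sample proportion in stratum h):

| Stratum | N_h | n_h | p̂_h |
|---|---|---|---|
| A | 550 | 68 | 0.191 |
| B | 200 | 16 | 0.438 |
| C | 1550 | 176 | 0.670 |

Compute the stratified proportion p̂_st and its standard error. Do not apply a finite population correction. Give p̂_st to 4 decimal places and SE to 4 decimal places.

p̂_st ≈ 0.5353, SE ≈ 0.0288

N = 2300; stratum weights W_h = N_h/N.
p̂_st = Σ W_h p̂_h = (550·0.191 + 200·0.438 + 1550·0.670)/2300 = 0.53528
V̂(p̂_st) = Σ W_h² p̂_h(1−p̂_h)/(n_h−1):
  stratum A: (550/2300)²·0.191·0.809/67 = 0.000131879
  stratum B: (200/2300)²·0.438·0.562/15 = 0.000124086
  stratum C: (1550/2300)²·0.670·0.330/175 = 0.000573797
V̂(p̂_st) = 0.000829763; SE = √V̂ = 0.0288056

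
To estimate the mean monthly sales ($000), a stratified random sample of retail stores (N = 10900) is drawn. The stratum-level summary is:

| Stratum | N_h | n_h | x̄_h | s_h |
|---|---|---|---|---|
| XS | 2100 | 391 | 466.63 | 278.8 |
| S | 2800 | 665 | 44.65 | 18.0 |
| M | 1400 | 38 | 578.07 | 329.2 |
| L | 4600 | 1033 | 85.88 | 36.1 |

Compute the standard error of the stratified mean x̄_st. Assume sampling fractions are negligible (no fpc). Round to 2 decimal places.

V̂(x̄_st) = Σ W_h² s_h²/n_h, with W_h = N_h/N and N = 10900:
  stratum XS: (2100/10900)²·278.8²/391 = 7.37895
  stratum S: (2800/10900)²·18.0²/665 = 0.0321504
  stratum M: (1400/10900)²·329.2²/38 = 47.0478
  stratum L: (4600/10900)²·36.1²/1033 = 0.224686
V̂(x̄_st) = 54.6836
SE(x̄_st) = √54.6836 = 7.39483

SE(x̄_st) ≈ 7.39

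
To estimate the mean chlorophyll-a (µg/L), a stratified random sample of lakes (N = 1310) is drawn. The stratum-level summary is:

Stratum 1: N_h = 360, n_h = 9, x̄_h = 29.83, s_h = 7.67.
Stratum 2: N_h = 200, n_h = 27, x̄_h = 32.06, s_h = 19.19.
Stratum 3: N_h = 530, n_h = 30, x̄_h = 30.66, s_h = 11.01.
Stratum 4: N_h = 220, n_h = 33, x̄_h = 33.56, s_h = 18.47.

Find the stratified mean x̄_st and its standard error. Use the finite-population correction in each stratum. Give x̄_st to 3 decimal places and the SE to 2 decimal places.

x̄_st ≈ 31.133, SE ≈ 1.28

x̄_st = Σ W_h x̄_h = (360·29.83 + 200·32.06 + 530·30.66 + 220·33.56)/1310 = 31.13267
V̂(x̄_st) = Σ W_h² (1 − n_h/N_h) s_h²/n_h, with W_h = N_h/N and N = 1310:
  stratum 1: (360/1310)²·(1 − 9/360)·7.67²/9 = 0.481299
  stratum 2: (200/1310)²·(1 − 27/200)·19.19²/27 = 0.274992
  stratum 3: (530/1310)²·(1 − 30/530)·11.01²/30 = 0.62396
  stratum 4: (220/1310)²·(1 − 33/220)·18.47²/33 = 0.247823
V̂(x̄_st) = 1.62807
SE(x̄_st) = √1.62807 = 1.27596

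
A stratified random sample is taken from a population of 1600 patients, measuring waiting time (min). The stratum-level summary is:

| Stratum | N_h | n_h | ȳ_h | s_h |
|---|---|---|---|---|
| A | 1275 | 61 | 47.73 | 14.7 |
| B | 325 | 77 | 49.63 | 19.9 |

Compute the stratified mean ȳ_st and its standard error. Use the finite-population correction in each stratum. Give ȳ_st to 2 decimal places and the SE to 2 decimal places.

ȳ_st ≈ 48.12, SE ≈ 1.52

ȳ_st = Σ W_h ȳ_h = (1275·47.73 + 325·49.63)/1600 = 48.11594
V̂(ȳ_st) = Σ W_h² (1 − n_h/N_h) s_h²/n_h, with W_h = N_h/N and N = 1600:
  stratum A: (1275/1600)²·(1 − 61/1275)·14.7²/61 = 2.14187
  stratum B: (325/1600)²·(1 − 77/325)·19.9²/77 = 0.161924
V̂(ȳ_st) = 2.3038
SE(ȳ_st) = √2.3038 = 1.51783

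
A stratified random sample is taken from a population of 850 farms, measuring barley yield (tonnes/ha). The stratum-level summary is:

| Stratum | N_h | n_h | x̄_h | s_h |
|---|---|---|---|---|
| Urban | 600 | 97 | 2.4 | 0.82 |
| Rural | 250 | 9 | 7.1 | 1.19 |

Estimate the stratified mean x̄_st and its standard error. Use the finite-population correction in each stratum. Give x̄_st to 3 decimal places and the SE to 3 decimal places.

x̄_st = Σ W_h x̄_h = (600·2.4 + 250·7.1)/850 = 3.78235
V̂(x̄_st) = Σ W_h² (1 − n_h/N_h) s_h²/n_h, with W_h = N_h/N and N = 850:
  stratum Urban: (600/850)²·(1 − 97/600)·0.82²/97 = 0.00289559
  stratum Rural: (250/850)²·(1 − 9/250)·1.19²/9 = 0.0131211
V̂(x̄_st) = 0.0160167
SE(x̄_st) = √0.0160167 = 0.126557

x̄_st ≈ 3.782, SE ≈ 0.127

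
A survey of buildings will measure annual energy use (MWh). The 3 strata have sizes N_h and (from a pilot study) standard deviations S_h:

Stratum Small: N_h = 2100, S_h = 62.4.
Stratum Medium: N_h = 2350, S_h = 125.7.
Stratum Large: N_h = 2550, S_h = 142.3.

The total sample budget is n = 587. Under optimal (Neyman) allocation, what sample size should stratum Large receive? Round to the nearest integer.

270

Neyman allocation: n_h = n · N_h S_h / Σ N_i S_i, with n = 587.
  stratum Small: N_h·S_h = 2100·62.4 = 131040.00
  stratum Medium: N_h·S_h = 2350·125.7 = 295395.00
  stratum Large: N_h·S_h = 2550·142.3 = 362865.00
Σ N_h S_h = 789300.00
n for stratum Large = 587·362865.00/789300.00 = 269.862 → 270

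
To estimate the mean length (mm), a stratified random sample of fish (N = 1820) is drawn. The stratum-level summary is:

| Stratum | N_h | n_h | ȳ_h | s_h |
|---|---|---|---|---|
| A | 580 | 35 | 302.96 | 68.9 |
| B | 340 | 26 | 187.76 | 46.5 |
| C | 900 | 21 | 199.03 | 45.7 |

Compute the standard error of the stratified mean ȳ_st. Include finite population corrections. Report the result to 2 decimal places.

V̂(ȳ_st) = Σ W_h² (1 − n_h/N_h) s_h²/n_h, with W_h = N_h/N and N = 1820:
  stratum A: (580/1820)²·(1 − 35/580)·68.9²/35 = 12.9435
  stratum B: (340/1820)²·(1 − 26/340)·46.5²/26 = 2.68039
  stratum C: (900/1820)²·(1 − 21/900)·45.7²/21 = 23.7521
V̂(ȳ_st) = 39.376
SE(ȳ_st) = √39.376 = 6.27503

SE(ȳ_st) ≈ 6.28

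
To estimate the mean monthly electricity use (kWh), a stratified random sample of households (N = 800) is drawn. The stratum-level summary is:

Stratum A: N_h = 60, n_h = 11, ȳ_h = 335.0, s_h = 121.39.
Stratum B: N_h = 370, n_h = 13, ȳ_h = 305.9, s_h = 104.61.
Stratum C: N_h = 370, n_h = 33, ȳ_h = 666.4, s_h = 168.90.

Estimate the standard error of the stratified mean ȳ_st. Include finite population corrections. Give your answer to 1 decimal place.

V̂(ȳ_st) = Σ W_h² (1 − n_h/N_h) s_h²/n_h, with W_h = N_h/N and N = 800:
  stratum A: (60/800)²·(1 − 11/60)·121.39²/11 = 6.15376
  stratum B: (370/800)²·(1 − 13/370)·104.61²/13 = 173.737
  stratum C: (370/800)²·(1 − 33/370)·168.90²/33 = 168.421
V̂(ȳ_st) = 348.312
SE(ȳ_st) = √348.312 = 18.6631

SE(ȳ_st) ≈ 18.7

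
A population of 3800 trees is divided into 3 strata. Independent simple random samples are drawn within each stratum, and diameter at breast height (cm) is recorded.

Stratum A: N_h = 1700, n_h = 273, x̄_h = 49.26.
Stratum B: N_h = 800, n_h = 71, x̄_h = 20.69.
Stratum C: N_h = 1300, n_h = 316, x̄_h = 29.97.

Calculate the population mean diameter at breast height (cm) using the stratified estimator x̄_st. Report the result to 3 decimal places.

x̄_st ≈ 36.646

N = Σ N_h = 3800. Stratum weights W_h = N_h/N.
x̄_st = (1700·49.26 + 800·20.69 + 1300·29.97) / 3800 = 36.64605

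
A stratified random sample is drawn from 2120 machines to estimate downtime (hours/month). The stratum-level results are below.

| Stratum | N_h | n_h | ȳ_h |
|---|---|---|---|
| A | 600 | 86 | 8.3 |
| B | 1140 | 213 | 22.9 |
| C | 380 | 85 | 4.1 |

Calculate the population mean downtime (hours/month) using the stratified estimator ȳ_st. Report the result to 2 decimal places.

N = Σ N_h = 2120. Stratum weights W_h = N_h/N.
ȳ_st = (600·8.3 + 1140·22.9 + 380·4.1) / 2120 = 15.3981

ȳ_st ≈ 15.40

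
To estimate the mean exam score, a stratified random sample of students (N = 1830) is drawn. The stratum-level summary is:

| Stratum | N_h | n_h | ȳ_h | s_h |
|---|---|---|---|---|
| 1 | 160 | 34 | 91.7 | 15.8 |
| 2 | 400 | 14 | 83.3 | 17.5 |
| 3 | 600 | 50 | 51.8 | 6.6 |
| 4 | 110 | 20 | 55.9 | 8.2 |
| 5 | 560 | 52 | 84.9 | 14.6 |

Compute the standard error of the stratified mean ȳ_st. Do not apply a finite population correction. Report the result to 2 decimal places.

V̂(ȳ_st) = Σ W_h² s_h²/n_h, with W_h = N_h/N and N = 1830:
  stratum 1: (160/1830)²·15.8²/34 = 0.0561272
  stratum 2: (400/1830)²·17.5²/14 = 1.04512
  stratum 3: (600/1830)²·6.6²/50 = 0.0936522
  stratum 4: (110/1830)²·8.2²/20 = 0.0121473
  stratum 5: (560/1830)²·14.6²/52 = 0.383863
V̂(ȳ_st) = 1.59091
SE(ȳ_st) = √1.59091 = 1.26131

SE(ȳ_st) ≈ 1.26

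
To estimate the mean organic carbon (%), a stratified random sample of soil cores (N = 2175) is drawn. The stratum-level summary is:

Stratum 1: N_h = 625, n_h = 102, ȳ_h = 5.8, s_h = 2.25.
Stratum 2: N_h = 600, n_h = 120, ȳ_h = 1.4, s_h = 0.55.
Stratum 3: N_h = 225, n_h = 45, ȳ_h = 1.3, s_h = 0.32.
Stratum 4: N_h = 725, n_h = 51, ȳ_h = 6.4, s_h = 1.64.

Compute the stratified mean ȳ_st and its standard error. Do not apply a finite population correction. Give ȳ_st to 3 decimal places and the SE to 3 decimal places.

ȳ_st ≈ 4.321, SE ≈ 0.101

ȳ_st = Σ W_h ȳ_h = (625·5.8 + 600·1.4 + 225·1.3 + 725·6.4)/2175 = 4.32069
V̂(ȳ_st) = Σ W_h² s_h²/n_h, with W_h = N_h/N and N = 2175:
  stratum 1: (625/2175)²·2.25²/102 = 0.00409832
  stratum 2: (600/2175)²·0.55²/120 = 0.000191835
  stratum 3: (225/2175)²·0.32²/45 = 2.4352e-05
  stratum 4: (725/2175)²·1.64²/51 = 0.00585969
V̂(ȳ_st) = 0.0101742
SE(ȳ_st) = √0.0101742 = 0.100867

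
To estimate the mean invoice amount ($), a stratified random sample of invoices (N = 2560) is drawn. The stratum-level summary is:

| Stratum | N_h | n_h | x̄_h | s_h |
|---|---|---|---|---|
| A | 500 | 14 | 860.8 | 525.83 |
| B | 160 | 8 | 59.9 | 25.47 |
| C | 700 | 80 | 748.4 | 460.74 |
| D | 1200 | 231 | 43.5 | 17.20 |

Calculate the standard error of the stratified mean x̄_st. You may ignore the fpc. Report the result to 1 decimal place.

SE(x̄_st) ≈ 30.9

V̂(x̄_st) = Σ W_h² s_h²/n_h, with W_h = N_h/N and N = 2560:
  stratum A: (500/2560)²·525.83²/14 = 753.395
  stratum B: (160/2560)²·25.47²/8 = 0.316758
  stratum C: (700/2560)²·460.74²/80 = 198.398
  stratum D: (1200/2560)²·17.20²/231 = 0.281402
V̂(x̄_st) = 952.392
SE(x̄_st) = √952.392 = 30.8608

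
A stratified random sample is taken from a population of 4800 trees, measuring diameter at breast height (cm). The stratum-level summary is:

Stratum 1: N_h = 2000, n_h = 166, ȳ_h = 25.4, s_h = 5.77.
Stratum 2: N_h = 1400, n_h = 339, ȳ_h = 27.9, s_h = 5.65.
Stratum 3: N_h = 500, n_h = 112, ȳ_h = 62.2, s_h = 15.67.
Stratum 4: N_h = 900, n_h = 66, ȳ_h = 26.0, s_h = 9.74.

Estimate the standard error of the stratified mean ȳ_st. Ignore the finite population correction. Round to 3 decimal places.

V̂(ȳ_st) = Σ W_h² s_h²/n_h, with W_h = N_h/N and N = 4800:
  stratum 1: (2000/4800)²·5.77²/166 = 0.0348194
  stratum 2: (1400/4800)²·5.65²/339 = 0.00801071
  stratum 3: (500/4800)²·15.67²/112 = 0.0237891
  stratum 4: (900/4800)²·9.74²/66 = 0.0505332
V̂(ȳ_st) = 0.117152
SE(ȳ_st) = √0.117152 = 0.342275

SE(ȳ_st) ≈ 0.342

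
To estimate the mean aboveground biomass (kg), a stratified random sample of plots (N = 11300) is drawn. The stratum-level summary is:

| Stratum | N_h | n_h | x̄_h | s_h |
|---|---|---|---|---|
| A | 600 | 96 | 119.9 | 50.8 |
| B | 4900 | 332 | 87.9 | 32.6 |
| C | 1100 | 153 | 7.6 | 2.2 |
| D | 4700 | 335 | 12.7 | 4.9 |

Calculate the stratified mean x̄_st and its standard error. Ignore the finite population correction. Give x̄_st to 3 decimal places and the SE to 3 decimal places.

x̄_st ≈ 50.504, SE ≈ 0.831

x̄_st = Σ W_h x̄_h = (600·119.9 + 4900·87.9 + 1100·7.6 + 4700·12.7)/11300 = 50.50442
V̂(x̄_st) = Σ W_h² s_h²/n_h, with W_h = N_h/N and N = 11300:
  stratum A: (600/11300)²·50.8²/96 = 0.0757882
  stratum B: (4900/11300)²·32.6²/332 = 0.601911
  stratum C: (1100/11300)²·2.2²/153 = 0.000299766
  stratum D: (4700/11300)²·4.9²/335 = 0.012399
V̂(x̄_st) = 0.690398
SE(x̄_st) = √0.690398 = 0.830902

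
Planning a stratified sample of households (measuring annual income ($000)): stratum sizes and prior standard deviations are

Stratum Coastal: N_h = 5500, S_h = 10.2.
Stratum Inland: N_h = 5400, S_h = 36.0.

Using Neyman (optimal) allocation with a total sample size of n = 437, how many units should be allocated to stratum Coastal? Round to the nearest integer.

98

Neyman allocation: n_h = n · N_h S_h / Σ N_i S_i, with n = 437.
  stratum Coastal: N_h·S_h = 5500·10.2 = 56100.00
  stratum Inland: N_h·S_h = 5400·36.0 = 194400.00
Σ N_h S_h = 250500.00
n for stratum Coastal = 437·56100.00/250500.00 = 97.867 → 98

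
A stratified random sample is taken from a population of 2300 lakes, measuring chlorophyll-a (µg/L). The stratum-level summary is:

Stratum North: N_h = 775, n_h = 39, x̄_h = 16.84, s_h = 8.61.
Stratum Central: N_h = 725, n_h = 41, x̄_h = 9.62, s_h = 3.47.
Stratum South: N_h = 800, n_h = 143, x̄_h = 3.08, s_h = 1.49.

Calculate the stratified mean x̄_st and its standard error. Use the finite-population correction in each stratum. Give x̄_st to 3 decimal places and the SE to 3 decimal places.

x̄_st ≈ 9.778, SE ≈ 0.484

x̄_st = Σ W_h x̄_h = (775·16.84 + 725·9.62 + 800·3.08)/2300 = 9.77804
V̂(x̄_st) = Σ W_h² (1 − n_h/N_h) s_h²/n_h, with W_h = N_h/N and N = 2300:
  stratum North: (775/2300)²·(1 − 39/775)·8.61²/39 = 0.204958
  stratum Central: (725/2300)²·(1 − 41/725)·3.47²/41 = 0.0275305
  stratum South: (800/2300)²·(1 − 143/800)·1.49²/143 = 0.00154254
V̂(x̄_st) = 0.234031
SE(x̄_st) = √0.234031 = 0.483768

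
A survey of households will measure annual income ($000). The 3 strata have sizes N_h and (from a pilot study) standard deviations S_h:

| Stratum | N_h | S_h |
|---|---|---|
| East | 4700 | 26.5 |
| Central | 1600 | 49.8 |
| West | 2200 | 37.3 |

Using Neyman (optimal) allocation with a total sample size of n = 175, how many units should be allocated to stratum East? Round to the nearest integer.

Neyman allocation: n_h = n · N_h S_h / Σ N_i S_i, with n = 175.
  stratum East: N_h·S_h = 4700·26.5 = 124550.00
  stratum Central: N_h·S_h = 1600·49.8 = 79680.00
  stratum West: N_h·S_h = 2200·37.3 = 82060.00
Σ N_h S_h = 286290.00
n for stratum East = 175·124550.00/286290.00 = 76.133 → 76

76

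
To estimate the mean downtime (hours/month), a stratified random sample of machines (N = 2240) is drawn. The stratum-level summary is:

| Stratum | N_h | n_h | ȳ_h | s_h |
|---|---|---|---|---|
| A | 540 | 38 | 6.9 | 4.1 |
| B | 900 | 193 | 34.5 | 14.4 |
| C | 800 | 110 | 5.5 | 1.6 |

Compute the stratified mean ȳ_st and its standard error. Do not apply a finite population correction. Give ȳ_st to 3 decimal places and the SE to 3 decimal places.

ȳ_st = Σ W_h ȳ_h = (540·6.9 + 900·34.5 + 800·5.5)/2240 = 17.48929
V̂(ȳ_st) = Σ W_h² s_h²/n_h, with W_h = N_h/N and N = 2240:
  stratum A: (540/2240)²·4.1²/38 = 0.0257084
  stratum B: (900/2240)²·14.4²/193 = 0.173443
  stratum C: (800/2240)²·1.6²/110 = 0.00296846
V̂(ȳ_st) = 0.20212
SE(ȳ_st) = √0.20212 = 0.449577

ȳ_st ≈ 17.489, SE ≈ 0.450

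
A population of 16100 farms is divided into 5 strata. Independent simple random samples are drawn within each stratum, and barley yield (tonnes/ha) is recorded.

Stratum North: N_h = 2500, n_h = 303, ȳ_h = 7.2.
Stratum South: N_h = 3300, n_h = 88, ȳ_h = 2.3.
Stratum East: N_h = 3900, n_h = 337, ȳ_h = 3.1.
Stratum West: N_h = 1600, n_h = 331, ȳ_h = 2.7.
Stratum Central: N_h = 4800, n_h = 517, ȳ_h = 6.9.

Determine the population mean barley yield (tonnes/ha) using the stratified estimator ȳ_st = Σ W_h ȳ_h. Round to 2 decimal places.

ȳ_st ≈ 4.67

N = Σ N_h = 16100. Stratum weights W_h = N_h/N.
ȳ_st = (2500·7.2 + 3300·2.3 + 3900·3.1 + 1600·2.7 + 4800·6.9) / 16100 = 4.6658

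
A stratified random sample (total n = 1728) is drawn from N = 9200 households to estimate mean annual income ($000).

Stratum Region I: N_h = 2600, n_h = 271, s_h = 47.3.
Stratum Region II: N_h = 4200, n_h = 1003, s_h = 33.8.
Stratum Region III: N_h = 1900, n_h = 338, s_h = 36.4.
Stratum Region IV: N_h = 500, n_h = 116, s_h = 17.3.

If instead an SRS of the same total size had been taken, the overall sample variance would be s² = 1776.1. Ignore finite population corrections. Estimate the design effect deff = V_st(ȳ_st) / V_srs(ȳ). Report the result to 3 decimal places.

V̂(ȳ_st) = Σ W_h² s_h²/n_h, with W_h = N_h/N and N = 9200:
  stratum Region I: (2600/9200)²·47.3²/271 = 0.659362
  stratum Region II: (4200/9200)²·33.8²/1003 = 0.237386
  stratum Region III: (1900/9200)²·36.4²/338 = 0.167193
  stratum Region IV: (500/9200)²·17.3²/116 = 0.00762077
V_st = 1.07156
V_srs = s²/n = 1776.1/1728 = 1.02784
deff = V_st / V_srs = 1.07156/1.02784 = 1.0425

deff ≈ 1.043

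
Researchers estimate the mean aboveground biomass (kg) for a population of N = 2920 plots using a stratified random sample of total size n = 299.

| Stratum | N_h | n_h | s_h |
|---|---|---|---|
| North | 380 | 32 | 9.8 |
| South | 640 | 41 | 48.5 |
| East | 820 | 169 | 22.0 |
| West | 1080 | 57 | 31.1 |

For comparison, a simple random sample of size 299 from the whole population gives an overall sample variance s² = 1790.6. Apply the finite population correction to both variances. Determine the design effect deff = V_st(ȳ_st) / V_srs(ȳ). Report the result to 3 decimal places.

deff ≈ 0.931

V̂(ȳ_st) = Σ W_h² (1 − n_h/N_h) s_h²/n_h, with W_h = N_h/N and N = 2920:
  stratum North: (380/2920)²·(1 − 32/380)·9.8²/32 = 0.0465478
  stratum South: (640/2920)²·(1 − 41/640)·48.5²/41 = 2.57953
  stratum East: (820/2920)²·(1 − 169/820)·22.0²/169 = 0.179303
  stratum West: (1080/2920)²·(1 − 57/1080)·31.1²/57 = 2.19877
V_st = 5.00415
V_srs = (1 − 299/2920)·1790.6/299 = 5.37541
deff = V_st / V_srs = 5.00415/5.37541 = 0.9309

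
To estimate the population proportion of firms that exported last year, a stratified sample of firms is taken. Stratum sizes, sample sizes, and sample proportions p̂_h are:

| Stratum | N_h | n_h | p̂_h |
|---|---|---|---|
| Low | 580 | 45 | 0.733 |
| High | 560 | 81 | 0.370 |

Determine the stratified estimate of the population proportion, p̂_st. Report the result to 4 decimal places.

p̂_st ≈ 0.5547

N = 1140; stratum weights W_h = N_h/N.
p̂_st = Σ W_h p̂_h = (580·0.733 + 560·0.370)/1140 = 0.55468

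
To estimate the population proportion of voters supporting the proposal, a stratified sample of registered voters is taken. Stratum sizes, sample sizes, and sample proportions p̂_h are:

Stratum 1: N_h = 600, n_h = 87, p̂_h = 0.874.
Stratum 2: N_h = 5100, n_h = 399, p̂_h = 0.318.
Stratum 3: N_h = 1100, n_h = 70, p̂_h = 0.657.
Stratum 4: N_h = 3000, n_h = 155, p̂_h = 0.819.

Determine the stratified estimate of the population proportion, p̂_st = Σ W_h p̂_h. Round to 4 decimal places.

N = 9800; stratum weights W_h = N_h/N.
p̂_st = Σ W_h p̂_h = (600·0.874 + 5100·0.318 + 1100·0.657 + 3000·0.819)/9800 = 0.54346

p̂_st ≈ 0.5435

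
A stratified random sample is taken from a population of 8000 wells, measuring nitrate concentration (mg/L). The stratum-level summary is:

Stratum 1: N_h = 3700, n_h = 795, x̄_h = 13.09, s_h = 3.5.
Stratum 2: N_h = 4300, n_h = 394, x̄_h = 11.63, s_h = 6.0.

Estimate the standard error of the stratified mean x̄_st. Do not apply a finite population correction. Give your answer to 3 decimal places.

SE(x̄_st) ≈ 0.172

V̂(x̄_st) = Σ W_h² s_h²/n_h, with W_h = N_h/N and N = 8000:
  stratum 1: (3700/8000)²·3.5²/795 = 0.00329604
  stratum 2: (4300/8000)²·6.0²/394 = 0.0263975
V̂(x̄_st) = 0.0296936
SE(x̄_st) = √0.0296936 = 0.172318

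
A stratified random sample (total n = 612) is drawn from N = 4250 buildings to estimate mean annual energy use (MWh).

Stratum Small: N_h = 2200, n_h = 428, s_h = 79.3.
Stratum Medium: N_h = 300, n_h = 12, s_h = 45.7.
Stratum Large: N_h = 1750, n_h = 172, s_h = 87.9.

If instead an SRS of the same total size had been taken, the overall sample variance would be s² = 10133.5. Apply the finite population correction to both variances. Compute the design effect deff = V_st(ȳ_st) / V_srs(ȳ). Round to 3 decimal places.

deff ≈ 0.767

V̂(ȳ_st) = Σ W_h² (1 − n_h/N_h) s_h²/n_h, with W_h = N_h/N and N = 4250:
  stratum Small: (2200/4250)²·(1 − 428/2200)·79.3²/428 = 3.17111
  stratum Medium: (300/4250)²·(1 − 12/300)·45.7²/12 = 0.832505
  stratum Large: (1750/4250)²·(1 − 172/1750)·87.9²/172 = 6.86778
V_st = 10.8714
V_srs = (1 − 612/4250)·10133.5/612 = 14.1737
deff = V_st / V_srs = 10.8714/14.1737 = 0.7670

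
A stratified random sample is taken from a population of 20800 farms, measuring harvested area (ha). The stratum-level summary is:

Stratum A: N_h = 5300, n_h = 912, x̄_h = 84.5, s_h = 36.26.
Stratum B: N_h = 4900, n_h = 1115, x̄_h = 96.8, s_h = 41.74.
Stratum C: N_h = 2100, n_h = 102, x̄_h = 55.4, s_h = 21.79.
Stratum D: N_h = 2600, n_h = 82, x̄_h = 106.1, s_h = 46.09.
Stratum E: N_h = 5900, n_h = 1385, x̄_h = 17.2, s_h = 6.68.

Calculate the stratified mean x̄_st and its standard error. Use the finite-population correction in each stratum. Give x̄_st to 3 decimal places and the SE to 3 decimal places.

x̄_st = Σ W_h x̄_h = (5300·84.5 + 4900·96.8 + 2100·55.4 + 2600·106.1 + 5900·17.2)/20800 = 68.06971
V̂(x̄_st) = Σ W_h² (1 − n_h/N_h) s_h²/n_h, with W_h = N_h/N and N = 20800:
  stratum A: (5300/20800)²·(1 − 912/5300)·36.26²/912 = 0.0774955
  stratum B: (4900/20800)²·(1 − 1115/4900)·41.74²/1115 = 0.0669831
  stratum C: (2100/20800)²·(1 − 102/2100)·21.79²/102 = 0.0451442
  stratum D: (2600/20800)²·(1 − 82/2600)·46.09²/82 = 0.392014
  stratum E: (5900/20800)²·(1 − 1385/5900)·6.68²/1385 = 0.00198375
V̂(x̄_st) = 0.583621
SE(x̄_st) = √0.583621 = 0.763951

x̄_st ≈ 68.070, SE ≈ 0.764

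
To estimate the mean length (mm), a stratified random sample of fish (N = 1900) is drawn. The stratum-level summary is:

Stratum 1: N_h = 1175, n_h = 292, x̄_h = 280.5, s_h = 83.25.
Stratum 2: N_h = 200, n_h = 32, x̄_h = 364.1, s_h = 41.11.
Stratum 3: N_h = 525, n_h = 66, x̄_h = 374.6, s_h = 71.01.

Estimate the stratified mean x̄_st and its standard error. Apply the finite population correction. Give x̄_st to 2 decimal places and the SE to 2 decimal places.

x̄_st = Σ W_h x̄_h = (1175·280.5 + 200·364.1 + 525·374.6)/1900 = 315.30132
V̂(x̄_st) = Σ W_h² (1 − n_h/N_h) s_h²/n_h, with W_h = N_h/N and N = 1900:
  stratum 1: (1175/1900)²·(1 − 292/1175)·83.25²/292 = 6.82145
  stratum 2: (200/1900)²·(1 − 32/200)·41.11²/32 = 0.491561
  stratum 3: (525/1900)²·(1 − 66/525)·71.01²/66 = 5.09988
V̂(x̄_st) = 12.4129
SE(x̄_st) = √12.4129 = 3.52319

x̄_st ≈ 315.30, SE ≈ 3.52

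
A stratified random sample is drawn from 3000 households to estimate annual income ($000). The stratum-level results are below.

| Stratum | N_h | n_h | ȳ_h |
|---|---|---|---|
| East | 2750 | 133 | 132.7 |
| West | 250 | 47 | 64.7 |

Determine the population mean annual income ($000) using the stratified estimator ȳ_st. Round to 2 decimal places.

ȳ_st ≈ 127.03

N = Σ N_h = 3000. Stratum weights W_h = N_h/N.
ȳ_st = (2750·132.7 + 250·64.7) / 3000 = 127.0333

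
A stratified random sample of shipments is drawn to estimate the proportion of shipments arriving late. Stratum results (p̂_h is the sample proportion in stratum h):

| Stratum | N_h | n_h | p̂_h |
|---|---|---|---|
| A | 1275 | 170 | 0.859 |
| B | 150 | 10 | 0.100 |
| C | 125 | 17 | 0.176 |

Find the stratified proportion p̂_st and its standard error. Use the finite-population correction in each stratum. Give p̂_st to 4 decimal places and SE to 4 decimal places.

N = 1550; stratum weights W_h = N_h/N.
p̂_st = Σ W_h p̂_h = (1275·0.859 + 150·0.100 + 125·0.176)/1550 = 0.73047
V̂(p̂_st) = Σ W_h² (1 − n_h/N_h) p̂_h(1−p̂_h)/(n_h−1):
  stratum A: (1275/1550)²·(1 − 170/1275)·0.859·0.141/169 = 0.000420276
  stratum B: (150/1550)²·(1 − 10/150)·0.100·0.900/9 = 8.74089e-05
  stratum C: (125/1550)²·(1 − 17/125)·0.176·0.824/16 = 5.09319e-05
V̂(p̂_st) = 0.000558617; SE = √V̂ = 0.0236351

p̂_st ≈ 0.7305, SE ≈ 0.0236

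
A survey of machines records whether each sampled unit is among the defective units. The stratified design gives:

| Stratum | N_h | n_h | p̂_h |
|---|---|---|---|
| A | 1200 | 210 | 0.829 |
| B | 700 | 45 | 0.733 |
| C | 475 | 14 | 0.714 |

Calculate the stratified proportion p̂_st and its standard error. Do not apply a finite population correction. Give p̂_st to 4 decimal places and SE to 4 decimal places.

N = 2375; stratum weights W_h = N_h/N.
p̂_st = Σ W_h p̂_h = (1200·0.829 + 700·0.733 + 475·0.714)/2375 = 0.77771
V̂(p̂_st) = Σ W_h² p̂_h(1−p̂_h)/(n_h−1):
  stratum A: (1200/2375)²·0.829·0.171/209 = 0.000173157
  stratum B: (700/2375)²·0.733·0.267/44 = 0.000386395
  stratum C: (475/2375)²·0.714·0.286/13 = 0.00062832
V̂(p̂_st) = 0.00118787; SE = √V̂ = 0.0344655

p̂_st ≈ 0.7777, SE ≈ 0.0345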